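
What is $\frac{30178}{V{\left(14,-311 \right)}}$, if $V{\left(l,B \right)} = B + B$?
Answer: $- \frac{15089}{311} \approx -48.518$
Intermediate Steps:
$V{\left(l,B \right)} = 2 B$
$\frac{30178}{V{\left(14,-311 \right)}} = \frac{30178}{2 \left(-311\right)} = \frac{30178}{-622} = 30178 \left(- \frac{1}{622}\right) = - \frac{15089}{311}$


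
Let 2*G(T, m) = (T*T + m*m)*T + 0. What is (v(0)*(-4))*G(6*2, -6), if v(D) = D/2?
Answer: 0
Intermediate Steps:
v(D) = D/2 (v(D) = D*(½) = D/2)
G(T, m) = T*(T² + m²)/2 (G(T, m) = ((T*T + m*m)*T + 0)/2 = ((T² + m²)*T + 0)/2 = (T*(T² + m²) + 0)/2 = (T*(T² + m²))/2 = T*(T² + m²)/2)
(v(0)*(-4))*G(6*2, -6) = (((½)*0)*(-4))*((6*2)*((6*2)² + (-6)²)/2) = (0*(-4))*((½)*12*(12² + 36)) = 0*((½)*12*(144 + 36)) = 0*((½)*12*180) = 0*1080 = 0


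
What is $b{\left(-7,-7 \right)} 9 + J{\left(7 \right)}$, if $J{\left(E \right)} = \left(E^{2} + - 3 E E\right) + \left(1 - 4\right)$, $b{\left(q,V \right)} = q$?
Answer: $-164$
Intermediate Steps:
$J{\left(E \right)} = -3 - 2 E^{2}$ ($J{\left(E \right)} = \left(E^{2} - 3 E^{2}\right) + \left(1 - 4\right) = - 2 E^{2} - 3 = -3 - 2 E^{2}$)
$b{\left(-7,-7 \right)} 9 + J{\left(7 \right)} = \left(-7\right) 9 - \left(3 + 2 \cdot 7^{2}\right) = -63 - 101 = -164$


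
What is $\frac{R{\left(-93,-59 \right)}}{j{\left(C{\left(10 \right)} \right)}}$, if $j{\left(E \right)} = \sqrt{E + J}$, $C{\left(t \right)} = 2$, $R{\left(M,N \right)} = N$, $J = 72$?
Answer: $- \frac{59 \sqrt{74}}{74} \approx -6.8586$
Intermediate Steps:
$j{\left(E \right)} = \sqrt{72 + E}$ ($j{\left(E \right)} = \sqrt{E + 72} = \sqrt{72 + E}$)
$\frac{R{\left(-93,-59 \right)}}{j{\left(C{\left(10 \right)} \right)}} = - \frac{59}{\sqrt{72 + 2}} = - \frac{59}{\sqrt{74}} = - 59 \frac{\sqrt{74}}{74} = - \frac{59 \sqrt{74}}{74}$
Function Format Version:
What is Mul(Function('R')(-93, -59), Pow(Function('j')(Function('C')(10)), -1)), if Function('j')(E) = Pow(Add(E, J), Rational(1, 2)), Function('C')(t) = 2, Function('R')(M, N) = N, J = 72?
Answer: Mul(Rational(-59, 74), Pow(74, Rational(1, 2))) ≈ -6.8586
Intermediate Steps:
Function('j')(E) = Pow(Add(72, E), Rational(1, 2)) (Function('j')(E) = Pow(Add(E, 72), Rational(1, 2)) = Pow(Add(72, E), Rational(1, 2)))
Mul(Function('R')(-93, -59), Pow(Function('j')(Function('C')(10)), -1)) = Mul(-59, Pow(Pow(Add(72, 2), Rational(1, 2)), -1)) = Mul(-59, Pow(Pow(74, Rational(1, 2)), -1)) = Mul(-59, Mul(Rational(1, 74), Pow(74, Rational(1, 2)))) = Mul(Rational(-59, 74), Pow(74, Rational(1, 2)))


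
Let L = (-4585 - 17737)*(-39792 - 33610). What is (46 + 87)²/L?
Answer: 361/33438356 ≈ 1.0796e-5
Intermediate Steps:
L = 1638479444 (L = -22322*(-73402) = 1638479444)
(46 + 87)²/L = (46 + 87)²/1638479444 = 133²*(1/1638479444) = 17689*(1/1638479444) = 361/33438356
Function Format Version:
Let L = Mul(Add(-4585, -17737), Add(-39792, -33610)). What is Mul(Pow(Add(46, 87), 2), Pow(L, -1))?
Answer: Rational(361, 33438356) ≈ 1.0796e-5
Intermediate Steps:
L = 1638479444 (L = Mul(-22322, -73402) = 1638479444)
Mul(Pow(Add(46, 87), 2), Pow(L, -1)) = Mul(Pow(Add(46, 87), 2), Pow(1638479444, -1)) = Mul(Pow(133, 2), Rational(1, 1638479444)) = Mul(17689, Rational(1, 1638479444)) = Rational(361, 33438356)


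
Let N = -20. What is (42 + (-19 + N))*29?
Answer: 87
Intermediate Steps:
(42 + (-19 + N))*29 = (42 + (-19 - 20))*29 = (42 - 39)*29 = 3*29 = 87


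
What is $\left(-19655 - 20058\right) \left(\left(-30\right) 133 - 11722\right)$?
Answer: $623970656$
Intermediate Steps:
$\left(-19655 - 20058\right) \left(\left(-30\right) 133 - 11722\right) = - 39713 \left(-3990 - 11722\right) = \left(-39713\right) \left(-15712\right) = 623970656$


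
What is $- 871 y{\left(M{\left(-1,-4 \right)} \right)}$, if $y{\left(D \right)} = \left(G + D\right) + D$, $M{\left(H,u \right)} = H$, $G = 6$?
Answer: $-3484$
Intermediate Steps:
$y{\left(D \right)} = 6 + 2 D$ ($y{\left(D \right)} = \left(6 + D\right) + D = 6 + 2 D$)
$- 871 y{\left(M{\left(-1,-4 \right)} \right)} = - 871 \left(6 + 2 \left(-1\right)\right) = - 871 \left(6 - 2\right) = \left(-871\right) 4 = -3484$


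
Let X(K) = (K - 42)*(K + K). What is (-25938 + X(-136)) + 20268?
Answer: 42746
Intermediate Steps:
X(K) = 2*K*(-42 + K) (X(K) = (-42 + K)*(2*K) = 2*K*(-42 + K))
(-25938 + X(-136)) + 20268 = (-25938 + 2*(-136)*(-42 - 136)) + 20268 = (-25938 + 2*(-136)*(-178)) + 20268 = (-25938 + 48416) + 20268 = 22478 + 20268 = 42746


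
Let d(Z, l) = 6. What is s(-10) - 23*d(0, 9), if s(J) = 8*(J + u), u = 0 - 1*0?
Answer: -218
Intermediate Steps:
u = 0 (u = 0 + 0 = 0)
s(J) = 8*J (s(J) = 8*(J + 0) = 8*J)
s(-10) - 23*d(0, 9) = 8*(-10) - 23*6 = -80 - 138 = -218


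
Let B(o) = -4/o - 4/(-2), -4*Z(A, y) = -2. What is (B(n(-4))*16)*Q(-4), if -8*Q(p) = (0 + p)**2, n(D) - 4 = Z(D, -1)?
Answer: -320/9 ≈ -35.556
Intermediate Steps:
Z(A, y) = 1/2 (Z(A, y) = -1/4*(-2) = 1/2)
n(D) = 9/2 (n(D) = 4 + 1/2 = 9/2)
B(o) = 2 - 4/o (B(o) = -4/o - 4*(-1/2) = -4/o + 2 = 2 - 4/o)
Q(p) = -p**2/8 (Q(p) = -(0 + p)**2/8 = -p**2/8)
(B(n(-4))*16)*Q(-4) = ((2 - 4/9/2)*16)*(-1/8*(-4)**2) = ((2 - 4*2/9)*16)*(-1/8*16) = ((2 - 8/9)*16)*(-2) = ((10/9)*16)*(-2) = (160/9)*(-2) = -320/9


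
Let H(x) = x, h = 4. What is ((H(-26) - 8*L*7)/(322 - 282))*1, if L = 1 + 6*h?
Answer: -713/20 ≈ -35.650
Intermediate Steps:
L = 25 (L = 1 + 6*4 = 1 + 24 = 25)
((H(-26) - 8*L*7)/(322 - 282))*1 = ((-26 - 8*25*7)/(322 - 282))*1 = ((-26 - 200*7)/40)*1 = ((-26 - 1400)*(1/40))*1 = -1426*1/40*1 = -713/20*1 = -713/20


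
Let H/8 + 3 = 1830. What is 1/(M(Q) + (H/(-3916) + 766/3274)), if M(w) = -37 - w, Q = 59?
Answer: -1602623/159458449 ≈ -0.010050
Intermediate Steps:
H = 14616 (H = -24 + 8*1830 = -24 + 14640 = 14616)
1/(M(Q) + (H/(-3916) + 766/3274)) = 1/((-37 - 1*59) + (14616/(-3916) + 766/3274)) = 1/((-37 - 59) + (14616*(-1/3916) + 766*(1/3274))) = 1/(-96 + (-3654/979 + 383/1637)) = 1/(-96 - 5606641/1602623) = 1/(-159458449/1602623) = -1602623/159458449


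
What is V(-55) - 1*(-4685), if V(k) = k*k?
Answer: 7710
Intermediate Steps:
V(k) = k²
V(-55) - 1*(-4685) = (-55)² - 1*(-4685) = 3025 + 4685 = 7710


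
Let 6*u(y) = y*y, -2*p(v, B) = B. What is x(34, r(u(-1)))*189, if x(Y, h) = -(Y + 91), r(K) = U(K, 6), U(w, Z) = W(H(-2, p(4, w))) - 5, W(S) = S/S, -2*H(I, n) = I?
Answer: -23625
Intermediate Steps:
p(v, B) = -B/2
H(I, n) = -I/2
u(y) = y²/6 (u(y) = (y*y)/6 = y²/6)
W(S) = 1
U(w, Z) = -4 (U(w, Z) = 1 - 5 = -4)
r(K) = -4
x(Y, h) = -91 - Y (x(Y, h) = -(91 + Y) = -91 - Y)
x(34, r(u(-1)))*189 = (-91 - 1*34)*189 = (-91 - 34)*189 = -125*189 = -23625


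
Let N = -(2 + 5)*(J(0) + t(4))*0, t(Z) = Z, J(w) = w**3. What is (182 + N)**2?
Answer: 33124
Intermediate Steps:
N = 0 (N = -(2 + 5)*(0**3 + 4)*0 = -7*(0 + 4)*0 = -7*4*0 = -1*28*0 = -28*0 = 0)
(182 + N)**2 = (182 + 0)**2 = 182**2 = 33124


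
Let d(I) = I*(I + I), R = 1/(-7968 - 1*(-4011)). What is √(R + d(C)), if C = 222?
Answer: 5*√61734514251/3957 ≈ 313.96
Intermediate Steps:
R = -1/3957 (R = 1/(-7968 + 4011) = 1/(-3957) = -1/3957 ≈ -0.00025272)
d(I) = 2*I² (d(I) = I*(2*I) = 2*I²)
√(R + d(C)) = √(-1/3957 + 2*222²) = √(-1/3957 + 2*49284) = √(-1/3957 + 98568) = √(390033575/3957) = 5*√61734514251/3957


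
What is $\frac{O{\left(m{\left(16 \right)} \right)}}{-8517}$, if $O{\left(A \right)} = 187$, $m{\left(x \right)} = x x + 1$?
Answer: $- \frac{11}{501} \approx -0.021956$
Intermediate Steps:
$m{\left(x \right)} = 1 + x^{2}$ ($m{\left(x \right)} = x^{2} + 1 = 1 + x^{2}$)
$\frac{O{\left(m{\left(16 \right)} \right)}}{-8517} = \frac{187}{-8517} = 187 \left(- \frac{1}{8517}\right) = - \frac{11}{501}$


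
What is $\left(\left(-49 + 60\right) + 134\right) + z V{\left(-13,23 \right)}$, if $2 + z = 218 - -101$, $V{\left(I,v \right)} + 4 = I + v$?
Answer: $2047$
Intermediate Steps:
$V{\left(I,v \right)} = -4 + I + v$ ($V{\left(I,v \right)} = -4 + \left(I + v\right) = -4 + I + v$)
$z = 317$ ($z = -2 + \left(218 - -101\right) = -2 + \left(218 + 101\right) = -2 + 319 = 317$)
$\left(\left(-49 + 60\right) + 134\right) + z V{\left(-13,23 \right)} = \left(\left(-49 + 60\right) + 134\right) + 317 \left(-4 - 13 + 23\right) = \left(11 + 134\right) + 317 \cdot 6 = 145 + 1902 = 2047$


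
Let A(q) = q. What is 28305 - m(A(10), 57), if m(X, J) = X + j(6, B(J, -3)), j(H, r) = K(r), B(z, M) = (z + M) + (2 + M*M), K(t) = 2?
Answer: 28293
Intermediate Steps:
B(z, M) = 2 + M + z + M² (B(z, M) = (M + z) + (2 + M²) = 2 + M + z + M²)
j(H, r) = 2
m(X, J) = 2 + X (m(X, J) = X + 2 = 2 + X)
28305 - m(A(10), 57) = 28305 - (2 + 10) = 28305 - 1*12 = 28305 - 12 = 28293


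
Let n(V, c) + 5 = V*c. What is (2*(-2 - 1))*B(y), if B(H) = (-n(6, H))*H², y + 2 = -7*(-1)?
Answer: 3750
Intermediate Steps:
y = 5 (y = -2 - 7*(-1) = -2 + 7 = 5)
n(V, c) = -5 + V*c
B(H) = H²*(5 - 6*H) (B(H) = (-(-5 + 6*H))*H² = (5 - 6*H)*H² = H²*(5 - 6*H))
(2*(-2 - 1))*B(y) = (2*(-2 - 1))*(5²*(5 - 6*5)) = (2*(-3))*(25*(5 - 30)) = -150*(-25) = -6*(-625) = 3750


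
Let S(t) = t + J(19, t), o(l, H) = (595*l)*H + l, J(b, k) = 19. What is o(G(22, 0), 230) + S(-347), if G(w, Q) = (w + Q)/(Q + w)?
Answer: 136523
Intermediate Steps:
G(w, Q) = 1 (G(w, Q) = (Q + w)/(Q + w) = 1)
o(l, H) = l + 595*H*l (o(l, H) = 595*H*l + l = l + 595*H*l)
S(t) = 19 + t (S(t) = t + 19 = 19 + t)
o(G(22, 0), 230) + S(-347) = 1*(1 + 595*230) + (19 - 347) = 1*(1 + 136850) - 328 = 1*136851 - 328 = 136851 - 328 = 136523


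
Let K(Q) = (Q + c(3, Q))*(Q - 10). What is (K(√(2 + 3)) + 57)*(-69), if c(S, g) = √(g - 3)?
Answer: -4278 + 690*√5 - 69*I*√(15 - 5*√5) + 690*I*√(3 - √5) ≈ -2735.1 + 468.23*I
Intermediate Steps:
c(S, g) = √(-3 + g)
K(Q) = (-10 + Q)*(Q + √(-3 + Q)) (K(Q) = (Q + √(-3 + Q))*(Q - 10) = (Q + √(-3 + Q))*(-10 + Q) = (-10 + Q)*(Q + √(-3 + Q)))
(K(√(2 + 3)) + 57)*(-69) = (((√(2 + 3))² - 10*√(2 + 3) - 10*√(-3 + √(2 + 3)) + √(2 + 3)*√(-3 + √(2 + 3))) + 57)*(-69) = (((√5)² - 10*√5 - 10*√(-3 + √5) + √5*√(-3 + √5)) + 57)*(-69) = ((5 - 10*√5 - 10*√(-3 + √5) + √5*√(-3 + √5)) + 57)*(-69) = (62 - 10*√5 - 10*√(-3 + √5) + √5*√(-3 + √5))*(-69) = -4278 + 690*√5 + 690*√(-3 + √5) - 69*√5*√(-3 + √5)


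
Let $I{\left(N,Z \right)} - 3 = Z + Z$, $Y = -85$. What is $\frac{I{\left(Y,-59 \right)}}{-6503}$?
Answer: $\frac{115}{6503} \approx 0.017684$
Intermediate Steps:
$I{\left(N,Z \right)} = 3 + 2 Z$ ($I{\left(N,Z \right)} = 3 + \left(Z + Z\right) = 3 + 2 Z$)
$\frac{I{\left(Y,-59 \right)}}{-6503} = \frac{3 + 2 \left(-59\right)}{-6503} = \left(3 - 118\right) \left(- \frac{1}{6503}\right) = \left(-115\right) \left(- \frac{1}{6503}\right) = \frac{115}{6503}$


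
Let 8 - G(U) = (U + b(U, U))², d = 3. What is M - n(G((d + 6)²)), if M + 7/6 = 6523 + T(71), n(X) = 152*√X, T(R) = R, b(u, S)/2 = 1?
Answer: 39557/6 - 152*I*√6881 ≈ 6592.8 - 12609.0*I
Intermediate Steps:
b(u, S) = 2 (b(u, S) = 2*1 = 2)
G(U) = 8 - (2 + U)² (G(U) = 8 - (U + 2)² = 8 - (2 + U)²)
M = 39557/6 (M = -7/6 + (6523 + 71) = -7/6 + 6594 = 39557/6 ≈ 6592.8)
M - n(G((d + 6)²)) = 39557/6 - 152*√(8 - (2 + (3 + 6)²)²) = 39557/6 - 152*√(8 - (2 + 9²)²) = 39557/6 - 152*√(8 - (2 + 81)²) = 39557/6 - 152*√(8 - 1*83²) = 39557/6 - 152*√(8 - 1*6889) = 39557/6 - 152*√(8 - 6889) = 39557/6 - 152*√(-6881) = 39557/6 - 152*I*√6881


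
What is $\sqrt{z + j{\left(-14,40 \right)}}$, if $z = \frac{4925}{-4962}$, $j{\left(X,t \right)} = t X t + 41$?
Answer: $\frac{i \sqrt{550535304246}}{4962} \approx 149.53 i$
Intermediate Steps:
$j{\left(X,t \right)} = 41 + X t^{2}$ ($j{\left(X,t \right)} = X t t + 41 = X t^{2} + 41 = 41 + X t^{2}$)
$z = - \frac{4925}{4962}$ ($z = 4925 \left(- \frac{1}{4962}\right) = - \frac{4925}{4962} \approx -0.99254$)
$\sqrt{z + j{\left(-14,40 \right)}} = \sqrt{- \frac{4925}{4962} + \left(41 - 14 \cdot 40^{2}\right)} = \sqrt{- \frac{4925}{4962} + \left(41 - 22400\right)} = \sqrt{- \frac{4925}{4962} - 22359} = \sqrt{- \frac{110950283}{4962}} = \frac{i \sqrt{550535304246}}{4962}$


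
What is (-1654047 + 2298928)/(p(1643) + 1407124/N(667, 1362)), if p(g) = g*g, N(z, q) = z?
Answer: 430135627/1801939607 ≈ 0.23871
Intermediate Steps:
p(g) = g²
(-1654047 + 2298928)/(p(1643) + 1407124/N(667, 1362)) = (-1654047 + 2298928)/(1643² + 1407124/667) = 644881/(2699449 + 1407124*(1/667)) = 644881/(2699449 + 1407124/667) = 644881/(1801939607/667) = 644881*(667/1801939607) = 430135627/1801939607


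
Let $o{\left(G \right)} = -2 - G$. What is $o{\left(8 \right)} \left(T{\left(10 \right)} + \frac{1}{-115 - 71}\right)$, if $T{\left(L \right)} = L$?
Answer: $- \frac{9295}{93} \approx -99.946$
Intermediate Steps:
$o{\left(8 \right)} \left(T{\left(10 \right)} + \frac{1}{-115 - 71}\right) = \left(-2 - 8\right) \left(10 + \frac{1}{-115 - 71}\right) = \left(-2 - 8\right) \left(10 + \frac{1}{-186}\right) = - 10 \left(10 - \frac{1}{186}\right) = \left(-10\right) \frac{1859}{186} = - \frac{9295}{93}$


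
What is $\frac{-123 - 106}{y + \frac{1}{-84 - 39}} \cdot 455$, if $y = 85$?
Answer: $- \frac{12815985}{10454} \approx -1225.9$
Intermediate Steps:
$\frac{-123 - 106}{y + \frac{1}{-84 - 39}} \cdot 455 = \frac{-123 - 106}{85 + \frac{1}{-84 - 39}} \cdot 455 = - \frac{229}{85 + \frac{1}{-123}} \cdot 455 = - \frac{229}{85 - \frac{1}{123}} \cdot 455 = - \frac{229}{\frac{10454}{123}} \cdot 455 = \left(-229\right) \frac{123}{10454} \cdot 455 = \left(- \frac{28167}{10454}\right) 455 = - \frac{12815985}{10454}$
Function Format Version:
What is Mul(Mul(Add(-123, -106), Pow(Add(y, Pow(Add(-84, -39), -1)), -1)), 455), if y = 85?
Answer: Rational(-12815985, 10454) ≈ -1225.9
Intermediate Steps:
Mul(Mul(Add(-123, -106), Pow(Add(y, Pow(Add(-84, -39), -1)), -1)), 455) = Mul(Mul(Add(-123, -106), Pow(Add(85, Pow(Add(-84, -39), -1)), -1)), 455) = Mul(Mul(-229, Pow(Add(85, Pow(-123, -1)), -1)), 455) = Mul(Mul(-229, Pow(Add(85, Rational(-1, 123)), -1)), 455) = Mul(Mul(-229, Pow(Rational(10454, 123), -1)), 455) = Mul(Mul(-229, Rational(123, 10454)), 455) = Mul(Rational(-28167, 10454), 455) = Rational(-12815985, 10454)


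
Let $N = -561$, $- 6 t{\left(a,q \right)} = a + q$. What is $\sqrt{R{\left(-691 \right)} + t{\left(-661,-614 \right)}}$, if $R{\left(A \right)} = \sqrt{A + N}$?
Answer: $\frac{\sqrt{850 + 8 i \sqrt{313}}}{2} \approx 14.627 + 1.2095 i$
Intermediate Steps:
$t{\left(a,q \right)} = - \frac{a}{6} - \frac{q}{6}$ ($t{\left(a,q \right)} = - \frac{a + q}{6} = - \frac{a}{6} - \frac{q}{6}$)
$R{\left(A \right)} = \sqrt{-561 + A}$ ($R{\left(A \right)} = \sqrt{A - 561} = \sqrt{-561 + A}$)
$\sqrt{R{\left(-691 \right)} + t{\left(-661,-614 \right)}} = \sqrt{\sqrt{-561 - 691} - - \frac{425}{2}} = \sqrt{\sqrt{-1252} + \left(\frac{661}{6} + \frac{307}{3}\right)} = \sqrt{2 i \sqrt{313} + \frac{425}{2}} = \sqrt{\frac{425}{2} + 2 i \sqrt{313}}$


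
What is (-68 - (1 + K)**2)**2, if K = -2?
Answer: 4761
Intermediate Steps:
(-68 - (1 + K)**2)**2 = (-68 - (1 - 2)**2)**2 = (-68 - 1*(-1)**2)**2 = (-68 - 1*1)**2 = (-68 - 1)**2 = (-69)**2 = 4761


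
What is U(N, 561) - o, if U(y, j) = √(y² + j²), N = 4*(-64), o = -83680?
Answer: 83680 + √380257 ≈ 84297.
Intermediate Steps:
N = -256
U(y, j) = √(j² + y²)
U(N, 561) - o = √(561² + (-256)²) - 1*(-83680) = √(314721 + 65536) + 83680 = √380257 + 83680 = 83680 + √380257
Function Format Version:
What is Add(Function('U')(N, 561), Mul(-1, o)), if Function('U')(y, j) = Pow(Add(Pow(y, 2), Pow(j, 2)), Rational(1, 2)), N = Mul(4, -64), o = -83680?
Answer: Add(83680, Pow(380257, Rational(1, 2))) ≈ 84297.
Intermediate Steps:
N = -256
Function('U')(y, j) = Pow(Add(Pow(j, 2), Pow(y, 2)), Rational(1, 2))
Add(Function('U')(N, 561), Mul(-1, o)) = Add(Pow(Add(Pow(561, 2), Pow(-256, 2)), Rational(1, 2)), Mul(-1, -83680)) = Add(Pow(Add(314721, 65536), Rational(1, 2)), 83680) = Add(Pow(380257, Rational(1, 2)), 83680) = Add(83680, Pow(380257, Rational(1, 2)))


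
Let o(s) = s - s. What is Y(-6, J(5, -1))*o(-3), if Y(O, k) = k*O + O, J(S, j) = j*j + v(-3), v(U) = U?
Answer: 0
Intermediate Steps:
J(S, j) = -3 + j² (J(S, j) = j*j - 3 = j² - 3 = -3 + j²)
o(s) = 0
Y(O, k) = O + O*k (Y(O, k) = O*k + O = O + O*k)
Y(-6, J(5, -1))*o(-3) = -6*(1 + (-3 + (-1)²))*0 = -6*(1 + (-3 + 1))*0 = -6*(1 - 2)*0 = -6*(-1)*0 = 6*0 = 0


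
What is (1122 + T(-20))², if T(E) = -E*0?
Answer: 1258884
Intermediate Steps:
T(E) = 0
(1122 + T(-20))² = (1122 + 0)² = 1122² = 1258884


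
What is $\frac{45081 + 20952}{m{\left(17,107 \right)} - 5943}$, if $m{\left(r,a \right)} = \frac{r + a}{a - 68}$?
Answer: $- \frac{2575287}{231653} \approx -11.117$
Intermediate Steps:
$m{\left(r,a \right)} = \frac{a + r}{-68 + a}$
$\frac{45081 + 20952}{m{\left(17,107 \right)} - 5943} = \frac{45081 + 20952}{\frac{107 + 17}{-68 + 107} - 5943} = \frac{66033}{\frac{1}{39} \cdot 124 - 5943} = \frac{66033}{\frac{124}{39} - 5943} = \frac{66033}{- \frac{231653}{39}} = 66033 \left(- \frac{39}{231653}\right) = - \frac{2575287}{231653}$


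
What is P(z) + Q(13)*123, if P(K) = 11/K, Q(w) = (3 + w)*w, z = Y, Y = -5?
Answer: 127909/5 ≈ 25582.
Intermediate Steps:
z = -5
Q(w) = w*(3 + w)
P(z) + Q(13)*123 = 11/(-5) + (13*(3 + 13))*123 = 11*(-1/5) + (13*16)*123 = -11/5 + 208*123 = -11/5 + 25584 = 127909/5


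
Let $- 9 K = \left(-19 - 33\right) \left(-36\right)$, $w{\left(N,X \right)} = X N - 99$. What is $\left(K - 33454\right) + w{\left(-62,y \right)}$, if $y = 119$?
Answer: $-41139$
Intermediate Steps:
$w{\left(N,X \right)} = -99 + N X$ ($w{\left(N,X \right)} = N X - 99 = -99 + N X$)
$K = -208$ ($K = - \frac{\left(-19 - 33\right) \left(-36\right)}{9} = - \frac{\left(-52\right) \left(-36\right)}{9} = \left(- \frac{1}{9}\right) 1872 = -208$)
$\left(K - 33454\right) + w{\left(-62,y \right)} = \left(-208 - 33454\right) - 7477 = -33662 - 7477 = -41139$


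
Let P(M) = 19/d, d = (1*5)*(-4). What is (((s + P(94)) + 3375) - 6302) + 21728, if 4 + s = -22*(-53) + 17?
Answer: 399581/20 ≈ 19979.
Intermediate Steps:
d = -20 (d = 5*(-4) = -20)
P(M) = -19/20 (P(M) = 19/(-20) = 19*(-1/20) = -19/20)
s = 1179 (s = -4 + (-22*(-53) + 17) = -4 + (1166 + 17) = -4 + 1183 = 1179)
(((s + P(94)) + 3375) - 6302) + 21728 = (((1179 - 19/20) + 3375) - 6302) + 21728 = ((23561/20 + 3375) - 6302) + 21728 = (91061/20 - 6302) + 21728 = -34979/20 + 21728 = 399581/20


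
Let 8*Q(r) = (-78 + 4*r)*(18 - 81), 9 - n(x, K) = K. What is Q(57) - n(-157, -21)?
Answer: -4845/4 ≈ -1211.3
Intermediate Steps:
n(x, K) = 9 - K
Q(r) = 2457/4 - 63*r/2 (Q(r) = ((-78 + 4*r)*(18 - 81))/8 = ((-78 + 4*r)*(-63))/8 = (4914 - 252*r)/8 = 2457/4 - 63*r/2)
Q(57) - n(-157, -21) = (2457/4 - 63/2*57) - (9 - 1*(-21)) = (2457/4 - 3591/2) - (9 + 21) = -4725/4 - 1*30 = -4725/4 - 30 = -4845/4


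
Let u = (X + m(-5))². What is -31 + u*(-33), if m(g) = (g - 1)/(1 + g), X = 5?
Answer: -5701/4 ≈ -1425.3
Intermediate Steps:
m(g) = (-1 + g)/(1 + g)
u = 169/4 (u = (5 + (-1 - 5)/(1 - 5))² = (5 - 6/(-4))² = (5 - ¼*(-6))² = (5 + 3/2)² = (13/2)² = 169/4 ≈ 42.250)
-31 + u*(-33) = -31 + (169/4)*(-33) = -31 - 5577/4 = -5701/4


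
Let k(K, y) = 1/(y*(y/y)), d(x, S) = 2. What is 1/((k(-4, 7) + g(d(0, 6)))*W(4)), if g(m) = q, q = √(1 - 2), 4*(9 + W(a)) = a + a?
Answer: -1/50 + 7*I/50 ≈ -0.02 + 0.14*I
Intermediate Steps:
W(a) = -9 + a/2 (W(a) = -9 + (a + a)/4 = -9 + (2*a)/4 = -9 + a/2)
q = I (q = √(-1) = I ≈ 1.0*I)
k(K, y) = 1/y (k(K, y) = 1/(y*1) = 1/y)
g(m) = I
1/((k(-4, 7) + g(d(0, 6)))*W(4)) = 1/((1/7 + I)*(-9 + (½)*4)) = 1/((⅐ + I)*(-9 + 2)) = 1/((⅐ + I)*(-7)) = 1/(-1 - 7*I) = (-1 + 7*I)/50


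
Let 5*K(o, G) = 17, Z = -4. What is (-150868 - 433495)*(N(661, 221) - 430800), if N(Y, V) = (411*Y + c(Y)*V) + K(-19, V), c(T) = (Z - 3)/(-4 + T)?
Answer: 305467186229153/3285 ≈ 9.2989e+10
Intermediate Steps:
K(o, G) = 17/5 (K(o, G) = (⅕)*17 = 17/5)
c(T) = -7/(-4 + T) (c(T) = (-4 - 3)/(-4 + T) = -7/(-4 + T))
N(Y, V) = 17/5 + 411*Y - 7*V/(-4 + Y) (N(Y, V) = (411*Y + (-7/(-4 + Y))*V) + 17/5 = (411*Y - 7*V/(-4 + Y)) + 17/5 = 17/5 + 411*Y - 7*V/(-4 + Y))
(-150868 - 433495)*(N(661, 221) - 430800) = (-150868 - 433495)*((-35*221 + (-4 + 661)*(17 + 2055*661))/(5*(-4 + 661)) - 430800) = -584363*((⅕)*(-7735 + 657*(17 + 1358355))/657 - 430800) = -584363*((⅕)*(1/657)*(-7735 + 657*1358372) - 430800) = -584363*((⅕)*(1/657)*(-7735 + 892450404) - 430800) = -584363*((⅕)*(1/657)*892442669 - 430800) = -584363*(892442669/3285 - 430800) = -584363*(-522735331/3285) = 305467186229153/3285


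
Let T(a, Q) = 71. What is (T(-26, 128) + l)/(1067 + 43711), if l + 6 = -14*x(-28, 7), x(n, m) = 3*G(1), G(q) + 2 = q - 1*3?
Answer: 233/44778 ≈ 0.0052034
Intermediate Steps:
G(q) = -5 + q (G(q) = -2 + (q - 1*3) = -2 + (q - 3) = -2 + (-3 + q) = -5 + q)
x(n, m) = -12 (x(n, m) = 3*(-5 + 1) = 3*(-4) = -12)
l = 162 (l = -6 - 14*(-12) = -6 + 168 = 162)
(T(-26, 128) + l)/(1067 + 43711) = (71 + 162)/(1067 + 43711) = 233/44778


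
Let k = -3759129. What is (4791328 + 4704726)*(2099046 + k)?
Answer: -15764237812482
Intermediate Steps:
(4791328 + 4704726)*(2099046 + k) = (4791328 + 4704726)*(2099046 - 3759129) = 9496054*(-1660083) = -15764237812482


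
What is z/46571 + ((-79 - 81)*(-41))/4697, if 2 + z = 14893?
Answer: 53635541/31249141 ≈ 1.7164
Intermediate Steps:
z = 14891 (z = -2 + 14893 = 14891)
z/46571 + ((-79 - 81)*(-41))/4697 = 14891/46571 + ((-79 - 81)*(-41))/4697 = 14891*(1/46571) - 160*(-41)*(1/4697) = 14891/46571 + 6560*(1/4697) = 14891/46571 + 6560/4697 = 53635541/31249141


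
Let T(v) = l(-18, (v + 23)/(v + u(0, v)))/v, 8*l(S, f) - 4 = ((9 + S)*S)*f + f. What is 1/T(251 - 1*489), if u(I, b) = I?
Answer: -453152/35997 ≈ -12.589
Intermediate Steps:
l(S, f) = 1/2 + f/8 + S*f*(9 + S)/8 (l(S, f) = 1/2 + (((9 + S)*S)*f + f)/8 = 1/2 + ((S*(9 + S))*f + f)/8 = 1/2 + (S*f*(9 + S) + f)/8 = 1/2 + (f + S*f*(9 + S))/8 = 1/2 + (f/8 + S*f*(9 + S)/8) = 1/2 + f/8 + S*f*(9 + S)/8)
T(v) = (1/2 + 163*(23 + v)/(8*v))/v (T(v) = (1/2 + ((v + 23)/(v + 0))/8 + (1/8)*((v + 23)/(v + 0))*(-18)**2 + (9/8)*(-18)*((v + 23)/(v + 0)))/v = (1/2 + ((23 + v)/v)/8 + (1/8)*((23 + v)/v)*324 + (9/8)*(-18)*((23 + v)/v))/v = (1/2 + (23 + v)/(8*v) + 81*(23 + v)/(2*v) - 81*(23 + v)/(4*v))/v = (1/2 + 163*(23 + v)/(8*v))/v)
1/T(251 - 1*489) = 1/((3749 + 167*(251 - 1*489))/(8*(251 - 1*489)**2)) = 1/((3749 + 167*(251 - 489))/(8*(251 - 489)**2)) = 1/((1/8)*(3749 + 167*(-238))/(-238)**2) = 1/((1/8)*(1/56644)*(3749 - 39746)) = 1/((1/8)*(1/56644)*(-35997)) = 1/(-35997/453152) = -453152/35997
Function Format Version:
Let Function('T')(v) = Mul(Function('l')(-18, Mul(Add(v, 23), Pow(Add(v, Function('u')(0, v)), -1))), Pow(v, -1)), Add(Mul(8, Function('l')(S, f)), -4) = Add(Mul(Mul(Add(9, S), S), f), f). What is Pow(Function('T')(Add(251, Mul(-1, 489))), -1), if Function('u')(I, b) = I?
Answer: Rational(-453152, 35997) ≈ -12.589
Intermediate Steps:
Function('l')(S, f) = Add(Rational(1, 2), Mul(Rational(1, 8), f), Mul(Rational(1, 8), S, f, Add(9, S))) (Function('l')(S, f) = Add(Rational(1, 2), Mul(Rational(1, 8), Add(Mul(Mul(Add(9, S), S), f), f))) = Add(Rational(1, 2), Mul(Rational(1, 8), Add(Mul(Mul(S, Add(9, S)), f), f))) = Add(Rational(1, 2), Mul(Rational(1, 8), Add(Mul(S, f, Add(9, S)), f))) = Add(Rational(1, 2), Mul(Rational(1, 8), Add(f, Mul(S, f, Add(9, S))))) = Add(Rational(1, 2), Add(Mul(Rational(1, 8), f), Mul(Rational(1, 8), S, f, Add(9, S)))) = Add(Rational(1, 2), Mul(Rational(1, 8), f), Mul(Rational(1, 8), S, f, Add(9, S))))
Function('T')(v) = Mul(Pow(v, -1), Add(Rational(1, 2), Mul(Rational(163, 8), Pow(v, -1), Add(23, v)))) (Function('T')(v) = Mul(Add(Rational(1, 2), Mul(Rational(1, 8), Mul(Add(v, 23), Pow(Add(v, 0), -1))), Mul(Rational(1, 8), Mul(Add(v, 23), Pow(Add(v, 0), -1)), Pow(-18, 2)), Mul(Rational(9, 8), -18, Mul(Add(v, 23), Pow(Add(v, 0), -1)))), Pow(v, -1)) = Mul(Add(Rational(1, 2), Mul(Rational(1, 8), Mul(Add(23, v), Pow(v, -1))), Mul(Rational(1, 8), Mul(Add(23, v), Pow(v, -1)), 324), Mul(Rational(9, 8), -18, Mul(Add(23, v), Pow(v, -1)))), Pow(v, -1)) = Mul(Add(Rational(1, 2), Mul(Rational(1, 8), Mul(Pow(v, -1), Add(23, v))), Mul(Rational(1, 8), Mul(Pow(v, -1), Add(23, v)), 324), Mul(Rational(9, 8), -18, Mul(Pow(v, -1), Add(23, v)))), Pow(v, -1)) = Mul(Add(Rational(1, 2), Mul(Rational(1, 8), Pow(v, -1), Add(23, v)), Mul(Rational(81, 2), Pow(v, -1), Add(23, v)), Mul(Rational(-81, 4), Pow(v, -1), Add(23, v))), Pow(v, -1)) = Mul(Add(Rational(1, 2), Mul(Rational(163, 8), Pow(v, -1), Add(23, v))), Pow(v, -1)) = Mul(Pow(v, -1), Add(Rational(1, 2), Mul(Rational(163, 8), Pow(v, -1), Add(23, v)))))
Pow(Function('T')(Add(251, Mul(-1, 489))), -1) = Pow(Mul(Rational(1, 8), Pow(Add(251, Mul(-1, 489)), -2), Add(3749, Mul(167, Add(251, Mul(-1, 489))))), -1) = Pow(Mul(Rational(1, 8), Pow(Add(251, -489), -2), Add(3749, Mul(167, Add(251, -489)))), -1) = Pow(Mul(Rational(1, 8), Pow(-238, -2), Add(3749, Mul(167, -238))), -1) = Pow(Mul(Rational(1, 8), Rational(1, 56644), Add(3749, -39746)), -1) = Pow(Mul(Rational(1, 8), Rational(1, 56644), -35997), -1) = Pow(Rational(-35997, 453152), -1) = Rational(-453152, 35997)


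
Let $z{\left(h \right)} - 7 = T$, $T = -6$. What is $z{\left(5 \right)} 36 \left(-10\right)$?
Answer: $-360$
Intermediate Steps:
$z{\left(h \right)} = 1$ ($z{\left(h \right)} = 7 - 6 = 1$)
$z{\left(5 \right)} 36 \left(-10\right) = 1 \cdot 36 \left(-10\right) = 36 \left(-10\right) = -360$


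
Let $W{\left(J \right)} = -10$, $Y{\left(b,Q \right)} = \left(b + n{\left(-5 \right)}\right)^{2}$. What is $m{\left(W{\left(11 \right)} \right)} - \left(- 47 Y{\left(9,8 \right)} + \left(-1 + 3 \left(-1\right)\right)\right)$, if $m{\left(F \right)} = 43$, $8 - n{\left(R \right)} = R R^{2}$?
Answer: $947755$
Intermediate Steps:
$n{\left(R \right)} = 8 - R^{3}$ ($n{\left(R \right)} = 8 - R R^{2} = 8 - R^{3}$)
$Y{\left(b,Q \right)} = \left(133 + b\right)^{2}$ ($Y{\left(b,Q \right)} = \left(b + \left(8 - \left(-5\right)^{3}\right)\right)^{2} = \left(b + \left(8 - -125\right)\right)^{2} = \left(b + \left(8 + 125\right)\right)^{2} = \left(b + 133\right)^{2} = \left(133 + b\right)^{2}$)
$m{\left(W{\left(11 \right)} \right)} - \left(- 47 Y{\left(9,8 \right)} + \left(-1 + 3 \left(-1\right)\right)\right) = 43 - \left(- 47 \left(133 + 9\right)^{2} + \left(-1 + 3 \left(-1\right)\right)\right) = 43 - \left(- 47 \cdot 142^{2} - 4\right) = 43 - \left(\left(-47\right) 20164 - 4\right) = 43 - \left(-947708 - 4\right) = 43 - -947712 = 43 + 947712 = 947755$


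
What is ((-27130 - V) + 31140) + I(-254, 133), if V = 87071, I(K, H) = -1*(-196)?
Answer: -82865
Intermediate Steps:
I(K, H) = 196
((-27130 - V) + 31140) + I(-254, 133) = ((-27130 - 1*87071) + 31140) + 196 = ((-27130 - 87071) + 31140) + 196 = (-114201 + 31140) + 196 = -83061 + 196 = -82865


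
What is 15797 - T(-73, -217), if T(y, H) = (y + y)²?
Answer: -5519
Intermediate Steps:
T(y, H) = 4*y² (T(y, H) = (2*y)² = 4*y²)
15797 - T(-73, -217) = 15797 - 4*(-73)² = 15797 - 4*5329 = 15797 - 1*21316 = 15797 - 21316 = -5519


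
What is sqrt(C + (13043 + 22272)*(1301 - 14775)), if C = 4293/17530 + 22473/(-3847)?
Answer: I*sqrt(2164033420250716296546290)/67437910 ≈ 21814.0*I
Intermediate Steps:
C = -377436519/67437910 (C = 4293*(1/17530) + 22473*(-1/3847) = 4293/17530 - 22473/3847 = -377436519/67437910 ≈ -5.5968)
sqrt(C + (13043 + 22272)*(1301 - 14775)) = sqrt(-377436519/67437910 + (13043 + 22272)*(1301 - 14775)) = sqrt(-377436519/67437910 + 35315*(-13474)) = sqrt(-377436519/67437910 - 475834310) = sqrt(-32089271750128619/67437910) = I*sqrt(2164033420250716296546290)/67437910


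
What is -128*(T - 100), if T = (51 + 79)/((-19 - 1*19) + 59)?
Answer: 252160/21 ≈ 12008.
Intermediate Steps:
T = 130/21 (T = 130/((-19 - 19) + 59) = 130/(-38 + 59) = 130/21 ≈ 6.1905)
-128*(T - 100) = -128*(130/21 - 100) = -128*(-1970/21) = 252160/21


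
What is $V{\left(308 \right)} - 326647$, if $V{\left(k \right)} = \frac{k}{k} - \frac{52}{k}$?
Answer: $- \frac{25151755}{77} \approx -3.2665 \cdot 10^{5}$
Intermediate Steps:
$V{\left(k \right)} = 1 - \frac{52}{k}$
$V{\left(308 \right)} - 326647 = \frac{-52 + 308}{308} - 326647 = \frac{1}{308} \cdot 256 - 326647 = \frac{64}{77} - 326647 = - \frac{25151755}{77}$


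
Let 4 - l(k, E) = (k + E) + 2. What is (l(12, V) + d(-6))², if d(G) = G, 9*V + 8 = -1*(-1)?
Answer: 18769/81 ≈ 231.72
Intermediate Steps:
V = -7/9 (V = -8/9 + (-1*(-1))/9 = -8/9 + (⅑)*1 = -8/9 + ⅑ = -7/9 ≈ -0.77778)
l(k, E) = 2 - E - k (l(k, E) = 4 - ((k + E) + 2) = 4 - ((E + k) + 2) = 4 - (2 + E + k) = 4 + (-2 - E - k) = 2 - E - k)
(l(12, V) + d(-6))² = ((2 - 1*(-7/9) - 1*12) - 6)² = ((2 + 7/9 - 12) - 6)² = (-83/9 - 6)² = (-137/9)² = 18769/81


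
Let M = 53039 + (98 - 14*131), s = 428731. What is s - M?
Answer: 377428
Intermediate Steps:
M = 51303 (M = 53039 + (98 - 1834) = 53039 - 1736 = 51303)
s - M = 428731 - 1*51303 = 428731 - 51303 = 377428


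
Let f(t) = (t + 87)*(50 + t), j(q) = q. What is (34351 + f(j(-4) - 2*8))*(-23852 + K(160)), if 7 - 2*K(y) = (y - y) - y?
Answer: -1728492857/2 ≈ -8.6425e+8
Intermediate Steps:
K(y) = 7/2 + y/2 (K(y) = 7/2 - ((y - y) - y)/2 = 7/2 - (0 - y)/2 = 7/2 - (-1)*y/2 = 7/2 + y/2)
f(t) = (50 + t)*(87 + t) (f(t) = (87 + t)*(50 + t) = (50 + t)*(87 + t))
(34351 + f(j(-4) - 2*8))*(-23852 + K(160)) = (34351 + (4350 + (-4 - 2*8)² + 137*(-4 - 2*8)))*(-23852 + (7/2 + (½)*160)) = (34351 + (4350 + (-4 - 16)² + 137*(-4 - 16)))*(-23852 + (7/2 + 80)) = (34351 + (4350 + (-20)² + 137*(-20)))*(-23852 + 167/2) = (34351 + (4350 + 400 - 2740))*(-47537/2) = (34351 + 2010)*(-47537/2) = 36361*(-47537/2) = -1728492857/2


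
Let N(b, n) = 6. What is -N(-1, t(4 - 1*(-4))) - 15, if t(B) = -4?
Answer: -21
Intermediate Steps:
-N(-1, t(4 - 1*(-4))) - 15 = -1*6 - 15 = -6 - 15 = -21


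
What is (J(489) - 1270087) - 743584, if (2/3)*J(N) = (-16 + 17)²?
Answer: -4027339/2 ≈ -2.0137e+6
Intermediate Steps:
J(N) = 3/2 (J(N) = 3*(-16 + 17)²/2 = (3/2)*1² = (3/2)*1 = 3/2)
(J(489) - 1270087) - 743584 = (3/2 - 1270087) - 743584 = -2540171/2 - 743584 = -4027339/2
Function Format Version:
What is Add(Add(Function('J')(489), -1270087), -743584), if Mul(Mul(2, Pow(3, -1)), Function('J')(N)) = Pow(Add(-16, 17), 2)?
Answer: Rational(-4027339, 2) ≈ -2.0137e+6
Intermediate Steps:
Function('J')(N) = Rational(3, 2) (Function('J')(N) = Mul(Rational(3, 2), Pow(Add(-16, 17), 2)) = Mul(Rational(3, 2), Pow(1, 2)) = Mul(Rational(3, 2), 1) = Rational(3, 2))
Add(Add(Function('J')(489), -1270087), -743584) = Add(Add(Rational(3, 2), -1270087), -743584) = Add(Rational(-2540171, 2), -743584) = Rational(-4027339, 2)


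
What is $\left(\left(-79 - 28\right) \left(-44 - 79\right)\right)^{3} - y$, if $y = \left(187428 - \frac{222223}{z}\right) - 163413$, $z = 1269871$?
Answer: $\frac{2894851352871235909}{1269871} \approx 2.2796 \cdot 10^{12}$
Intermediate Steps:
$y = \frac{30495729842}{1269871}$ ($y = \left(187428 - \frac{222223}{1269871}\right) - 163413 = \frac{238009159565}{1269871} - 163413 = \frac{30495729842}{1269871} \approx 24015.0$)
$\left(\left(-79 - 28\right) \left(-44 - 79\right)\right)^{3} - y = \left(\left(-79 - 28\right) \left(-44 - 79\right)\right)^{3} - \frac{30495729842}{1269871} = \left(\left(-107\right) \left(-123\right)\right)^{3} - \frac{30495729842}{1269871} = 13161^{3} - \frac{30495729842}{1269871} = 2279642092281 - \frac{30495729842}{1269871} = \frac{2894851352871235909}{1269871}$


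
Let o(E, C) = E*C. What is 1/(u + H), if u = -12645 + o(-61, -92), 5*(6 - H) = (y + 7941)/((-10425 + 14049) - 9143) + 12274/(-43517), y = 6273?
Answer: -1200851615/8437698007761 ≈ -0.00014232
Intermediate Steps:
o(E, C) = C*E
H = 7891400534/1200851615 (H = 6 - ((6273 + 7941)/((-10425 + 14049) - 9143) + 12274/(-43517))/5 = 6 - (14214/(3624 - 9143) + 12274*(-1/43517))/5 = 6 - (14214/(-5519) - 12274/43517)/5 = 6 - (14214*(-1/5519) - 12274/43517)/5 = 6 - (-14214/5519 - 12274/43517)/5 = 6 - 1/5*(-686290844/240170323) = 6 + 686290844/1200851615 = 7891400534/1200851615 ≈ 6.5715)
u = -7033 (u = -12645 - 92*(-61) = -12645 + 5612 = -7033)
1/(u + H) = 1/(-7033 + 7891400534/1200851615) = 1/(-8437698007761/1200851615) = -1200851615/8437698007761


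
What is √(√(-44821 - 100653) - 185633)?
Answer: √(-185633 + I*√145474) ≈ 0.443 + 430.85*I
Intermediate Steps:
√(√(-44821 - 100653) - 185633) = √(√(-145474) - 185633) = √(I*√145474 - 185633) = √(-185633 + I*√145474)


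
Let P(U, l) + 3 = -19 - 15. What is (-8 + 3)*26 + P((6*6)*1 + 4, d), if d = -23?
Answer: -167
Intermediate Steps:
P(U, l) = -37 (P(U, l) = -3 + (-19 - 15) = -3 - 34 = -37)
(-8 + 3)*26 + P((6*6)*1 + 4, d) = (-8 + 3)*26 - 37 = -5*26 - 37 = -130 - 37 = -167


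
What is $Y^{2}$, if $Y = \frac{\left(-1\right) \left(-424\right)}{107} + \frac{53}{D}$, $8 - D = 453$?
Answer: $\frac{33492294081}{2267188225} \approx 14.773$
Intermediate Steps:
$D = -445$ ($D = 8 - 453 = -445$)
$Y = \frac{183009}{47615}$ ($Y = \frac{\left(-1\right) \left(-424\right)}{107} + \frac{53}{-445} = 424 \cdot \frac{1}{107} + 53 \left(- \frac{1}{445}\right) = \frac{424}{107} - \frac{53}{445} = \frac{183009}{47615} \approx 3.8435$)
$Y^{2} = \left(\frac{183009}{47615}\right)^{2} = \frac{33492294081}{2267188225}$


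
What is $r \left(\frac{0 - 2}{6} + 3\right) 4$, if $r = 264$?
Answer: $2816$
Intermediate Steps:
$r \left(\frac{0 - 2}{6} + 3\right) 4 = 264 \left(\frac{0 - 2}{6} + 3\right) 4 = 264 \left(\left(0 - 2\right) \frac{1}{6} + 3\right) 4 = 264 \left(\left(-2\right) \frac{1}{6} + 3\right) 4 = 264 \left(- \frac{1}{3} + 3\right) 4 = 264 \cdot \frac{8}{3} \cdot 4 = 264 \cdot \frac{32}{3} = 2816$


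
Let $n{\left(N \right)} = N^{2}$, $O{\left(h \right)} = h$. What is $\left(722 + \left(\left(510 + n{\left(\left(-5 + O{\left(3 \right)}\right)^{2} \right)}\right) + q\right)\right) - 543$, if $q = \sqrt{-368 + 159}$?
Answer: $705 + i \sqrt{209} \approx 705.0 + 14.457 i$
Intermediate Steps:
$q = i \sqrt{209}$ ($q = \sqrt{-209} = i \sqrt{209} \approx 14.457 i$)
$\left(722 + \left(\left(510 + n{\left(\left(-5 + O{\left(3 \right)}\right)^{2} \right)}\right) + q\right)\right) - 543 = \left(722 + \left(\left(510 + \left(\left(-5 + 3\right)^{2}\right)^{2}\right) + i \sqrt{209}\right)\right) - 543 = \left(722 + \left(\left(510 + \left(\left(-2\right)^{2}\right)^{2}\right) + i \sqrt{209}\right)\right) - 543 = \left(722 + \left(\left(510 + 4^{2}\right) + i \sqrt{209}\right)\right) - 543 = \left(722 + \left(\left(510 + 16\right) + i \sqrt{209}\right)\right) - 543 = \left(722 + \left(526 + i \sqrt{209}\right)\right) - 543 = \left(1248 + i \sqrt{209}\right) - 543 = 705 + i \sqrt{209}$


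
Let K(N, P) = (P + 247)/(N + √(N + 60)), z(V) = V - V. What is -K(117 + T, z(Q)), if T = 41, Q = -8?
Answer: -19513/12373 + 247*√218/24746 ≈ -1.4297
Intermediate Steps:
z(V) = 0
K(N, P) = (247 + P)/(N + √(60 + N))
-K(117 + T, z(Q)) = -(247 + 0)/((117 + 41) + √(60 + (117 + 41))) = -247/(158 + √(60 + 158)) = -247/(158 + √218)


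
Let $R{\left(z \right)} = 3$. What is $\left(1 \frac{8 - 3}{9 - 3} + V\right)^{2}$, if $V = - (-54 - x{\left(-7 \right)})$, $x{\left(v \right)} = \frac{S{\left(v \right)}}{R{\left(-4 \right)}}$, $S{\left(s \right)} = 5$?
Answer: $\frac{12769}{4} \approx 3192.3$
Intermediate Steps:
$x{\left(v \right)} = \frac{5}{3}$
$V = \frac{167}{3}$ ($V = - (-54 - \frac{5}{3}) = \left(-1\right) \left(- \frac{167}{3}\right) = \frac{167}{3} \approx 55.667$)
$\left(1 \frac{8 - 3}{9 - 3} + V\right)^{2} = \left(1 \frac{8 - 3}{9 - 3} + \frac{167}{3}\right)^{2} = \left(1 \cdot \frac{5}{6} + \frac{167}{3}\right)^{2} = \left(\frac{5}{6} + \frac{167}{3}\right)^{2} = \left(\frac{113}{2}\right)^{2} = \frac{12769}{4}$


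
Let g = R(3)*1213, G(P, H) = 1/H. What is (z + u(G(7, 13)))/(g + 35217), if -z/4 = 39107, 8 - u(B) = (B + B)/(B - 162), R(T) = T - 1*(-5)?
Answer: -329264098/94558705 ≈ -3.4821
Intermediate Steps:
R(T) = 5 + T (R(T) = T + 5 = 5 + T)
u(B) = 8 - 2*B/(-162 + B) (u(B) = 8 - (B + B)/(B - 162) = 8 - 2*B/(-162 + B))
g = 9704 (g = (5 + 3)*1213 = 8*1213 = 9704)
z = -156428 (z = -4*39107 = -156428)
(z + u(G(7, 13)))/(g + 35217) = (-156428 + 6*(-216 + 1/13)/(-162 + 1/13))/(9704 + 35217) = (-156428 + 6*(-216 + 1/13)/(-162 + 1/13))/44921 = (-156428 + 6*(-2807/13)/(-2105/13))*(1/44921) = (-156428 + 6*(-13/2105)*(-2807/13))*(1/44921) = (-156428 + 16842/2105)*(1/44921) = -329264098/2105*1/44921 = -329264098/94558705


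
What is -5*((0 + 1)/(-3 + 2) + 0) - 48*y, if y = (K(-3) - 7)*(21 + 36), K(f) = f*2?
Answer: 35573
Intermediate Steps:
K(f) = 2*f
y = -741 (y = (2*(-3) - 7)*(21 + 36) = (-6 - 7)*57 = -13*57 = -741)
-5*((0 + 1)/(-3 + 2) + 0) - 48*y = -5*((0 + 1)/(-3 + 2) + 0) - 48*(-741) = -5*(1/(-1) + 0) + 35568 = -5*(1*(-1) + 0) + 35568 = -5*(-1 + 0) + 35568 = -5*(-1) + 35568 = 5 + 35568 = 35573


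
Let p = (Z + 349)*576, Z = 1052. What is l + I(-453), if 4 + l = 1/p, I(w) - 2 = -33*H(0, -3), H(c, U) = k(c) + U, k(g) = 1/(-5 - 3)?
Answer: 81605449/806976 ≈ 101.13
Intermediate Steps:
k(g) = -⅛ (k(g) = 1/(-8) = -⅛)
p = 806976 (p = (1052 + 349)*576 = 1401*576 = 806976)
H(c, U) = -⅛ + U
I(w) = 841/8 (I(w) = 2 - 33*(-⅛ - 3) = 2 - 33*(-25/8) = 2 + 825/8 = 841/8)
l = -3227903/806976 (l = -4 + 1/806976 = -3227903/806976 ≈ -4.0000)
l + I(-453) = -3227903/806976 + 841/8 = 81605449/806976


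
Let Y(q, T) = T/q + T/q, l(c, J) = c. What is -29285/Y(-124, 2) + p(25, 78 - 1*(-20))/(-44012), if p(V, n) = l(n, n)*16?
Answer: 9988908113/11003 ≈ 9.0784e+5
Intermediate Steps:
Y(q, T) = 2*T/q
p(V, n) = 16*n (p(V, n) = n*16 = 16*n)
-29285/Y(-124, 2) + p(25, 78 - 1*(-20))/(-44012) = -29285/(2*2/(-124)) + (16*(78 - 1*(-20)))/(-44012) = -29285/(2*2*(-1/124)) + (16*(78 + 20))*(-1/44012) = -29285/(-1/31) + (16*98)*(-1/44012) = -29285*(-31) + 1568*(-1/44012) = 907835 - 392/11003 = 9988908113/11003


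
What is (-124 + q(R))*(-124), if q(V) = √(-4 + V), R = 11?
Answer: 15376 - 124*√7 ≈ 15048.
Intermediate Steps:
(-124 + q(R))*(-124) = (-124 + √(-4 + 11))*(-124) = (-124 + √7)*(-124) = 15376 - 124*√7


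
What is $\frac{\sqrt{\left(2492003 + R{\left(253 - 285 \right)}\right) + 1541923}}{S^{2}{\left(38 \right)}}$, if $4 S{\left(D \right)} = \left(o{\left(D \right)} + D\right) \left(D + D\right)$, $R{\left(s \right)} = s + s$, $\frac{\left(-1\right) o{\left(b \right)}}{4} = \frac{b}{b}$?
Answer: $\frac{\sqrt{13958}}{24548} \approx 0.0048128$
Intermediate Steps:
$o{\left(b \right)} = -4$ ($o{\left(b \right)} = - 4 \frac{b}{b} = \left(-4\right) 1 = -4$)
$R{\left(s \right)} = 2 s$
$S{\left(D \right)} = \frac{D \left(-4 + D\right)}{2}$ ($S{\left(D \right)} = \frac{\left(-4 + D\right) \left(D + D\right)}{4} = \frac{\left(-4 + D\right) 2 D}{4} = \frac{2 D \left(-4 + D\right)}{4} = \frac{D \left(-4 + D\right)}{2}$)
$\frac{\sqrt{\left(2492003 + R{\left(253 - 285 \right)}\right) + 1541923}}{S^{2}{\left(38 \right)}} = \frac{\sqrt{\left(2492003 + 2 \left(253 - 285\right)\right) + 1541923}}{\left(\frac{1}{2} \cdot 38 \left(-4 + 38\right)\right)^{2}} = \frac{\sqrt{\left(2492003 + 2 \left(253 - 285\right)\right) + 1541923}}{\left(\frac{1}{2} \cdot 38 \cdot 34\right)^{2}} = \frac{\sqrt{\left(2492003 + 2 \left(-32\right)\right) + 1541923}}{646^{2}} = \frac{\sqrt{\left(2492003 - 64\right) + 1541923}}{417316} = \sqrt{2491939 + 1541923} \cdot \frac{1}{417316} = \sqrt{4033862} \cdot \frac{1}{417316} = 17 \sqrt{13958} \cdot \frac{1}{417316} = \frac{\sqrt{13958}}{24548}$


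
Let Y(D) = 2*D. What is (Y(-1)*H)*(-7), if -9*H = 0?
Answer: 0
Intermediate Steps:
H = 0 (H = -1/9*0 = 0)
(Y(-1)*H)*(-7) = ((2*(-1))*0)*(-7) = -2*0*(-7) = 0*(-7) = 0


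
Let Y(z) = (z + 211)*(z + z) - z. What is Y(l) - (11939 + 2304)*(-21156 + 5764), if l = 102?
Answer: 219292006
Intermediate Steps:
Y(z) = -z + 2*z*(211 + z) (Y(z) = (211 + z)*(2*z) - z = 2*z*(211 + z) - z = -z + 2*z*(211 + z))
Y(l) - (11939 + 2304)*(-21156 + 5764) = 102*(421 + 2*102) - (11939 + 2304)*(-21156 + 5764) = 102*(421 + 204) - 14243*(-15392) = 102*625 - 1*(-219228256) = 63750 + 219228256 = 219292006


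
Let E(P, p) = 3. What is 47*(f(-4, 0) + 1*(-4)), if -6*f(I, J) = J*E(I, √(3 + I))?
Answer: -188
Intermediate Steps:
f(I, J) = -J/2 (f(I, J) = -J*3/6 = -J/2)
47*(f(-4, 0) + 1*(-4)) = 47*(-½*0 + 1*(-4)) = 47*(0 - 4) = 47*(-4) = -188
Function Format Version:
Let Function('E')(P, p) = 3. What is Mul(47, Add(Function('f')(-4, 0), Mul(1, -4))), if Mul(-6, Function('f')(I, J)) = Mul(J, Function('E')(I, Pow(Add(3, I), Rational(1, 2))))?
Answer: -188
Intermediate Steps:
Function('f')(I, J) = Mul(Rational(-1, 2), J) (Function('f')(I, J) = Mul(Rational(-1, 6), Mul(J, 3)) = Mul(Rational(-1, 6), Mul(3, J)) = Mul(Rational(-1, 2), J))
Mul(47, Add(Function('f')(-4, 0), Mul(1, -4))) = Mul(47, Add(Mul(Rational(-1, 2), 0), Mul(1, -4))) = Mul(47, Add(0, -4)) = Mul(47, -4) = -188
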